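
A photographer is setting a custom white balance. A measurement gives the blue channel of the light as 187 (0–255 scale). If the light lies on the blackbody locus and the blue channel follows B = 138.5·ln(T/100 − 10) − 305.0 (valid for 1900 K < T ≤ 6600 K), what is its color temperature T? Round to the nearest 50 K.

4500 K

ln(t − 10) = (187 + 305.0) / 138.5 = 3.5523.
t − 10 = e^3.5523 = 34.895, so t = 44.895.
T = 100·t = 4490 K → 4500 K to the nearest 50 K.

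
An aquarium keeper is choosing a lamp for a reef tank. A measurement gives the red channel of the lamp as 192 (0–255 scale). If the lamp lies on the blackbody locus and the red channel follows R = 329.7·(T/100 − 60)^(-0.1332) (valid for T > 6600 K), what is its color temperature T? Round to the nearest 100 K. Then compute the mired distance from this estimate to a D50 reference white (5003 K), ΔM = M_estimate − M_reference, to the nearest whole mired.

-115 mireds

(t − 60)^(-0.1332) = 192/329.7 = 0.58235.
t − 60 = 0.58235^(1/-0.1332) = 0.58235^(-7.508) = 57.929, so t = 117.929.
T = 100·t = 11793 K → 11800 K to the nearest 100 K.
M_estimate = 10⁶/11800 = 84.75; M_reference = 10⁶/5003 = 199.88.
ΔM = 84.75 − 199.88 = -115.13 → -115 mireds.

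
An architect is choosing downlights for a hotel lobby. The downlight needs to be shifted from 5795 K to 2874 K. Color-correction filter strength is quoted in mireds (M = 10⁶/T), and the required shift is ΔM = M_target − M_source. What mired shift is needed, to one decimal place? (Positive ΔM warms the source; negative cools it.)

M_source = 10⁶/5795 = 172.563; M_target = 10⁶/2874 = 347.947.
ΔM = 347.947 − 172.563 = 175.385 → +175.4 mireds, a warming shift.

+175.4 mireds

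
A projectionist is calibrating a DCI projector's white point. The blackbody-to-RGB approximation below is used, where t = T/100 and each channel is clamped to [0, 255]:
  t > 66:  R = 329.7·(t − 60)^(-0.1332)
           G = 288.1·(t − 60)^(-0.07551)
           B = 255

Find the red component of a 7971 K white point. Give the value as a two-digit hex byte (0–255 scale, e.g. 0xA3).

0xDE

t = 7971/100 = 79.71; the t > 66 branch applies.
R = 329.7·(79.71 − 60)^(-0.1332) = 329.7·19.71^(-0.1332) = 329.7·0.67228 = 221.649.
Rounded: 222; in hex, 0xDE.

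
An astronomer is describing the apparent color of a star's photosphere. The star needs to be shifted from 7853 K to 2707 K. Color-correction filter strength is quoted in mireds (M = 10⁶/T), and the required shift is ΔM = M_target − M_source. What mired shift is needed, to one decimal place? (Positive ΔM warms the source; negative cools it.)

+242.1 mireds

M_source = 10⁶/7853 = 127.340; M_target = 10⁶/2707 = 369.413.
ΔM = 369.413 − 127.340 = 242.073 → +242.1 mireds, a warming shift.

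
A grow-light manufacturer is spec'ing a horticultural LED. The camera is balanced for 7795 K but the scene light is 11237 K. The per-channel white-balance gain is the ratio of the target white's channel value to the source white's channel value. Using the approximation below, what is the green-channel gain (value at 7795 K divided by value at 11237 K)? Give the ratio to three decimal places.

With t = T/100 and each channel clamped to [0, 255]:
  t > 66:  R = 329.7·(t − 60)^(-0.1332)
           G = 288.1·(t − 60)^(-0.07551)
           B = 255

1.084

At 11237 K (t = 112.37):
  G = 288.1·(112.37 − 60)^(-0.07551) = 288.1·52.37^(-0.07551) = 288.1·0.74164 = 213.666.
At 7795 K (t = 77.95):
  G = 288.1·(77.95 − 60)^(-0.07551) = 288.1·17.95^(-0.07551) = 288.1·0.80409 = 231.659.
Gain = 231.659 / 213.666 = 1.0842 → 1.084.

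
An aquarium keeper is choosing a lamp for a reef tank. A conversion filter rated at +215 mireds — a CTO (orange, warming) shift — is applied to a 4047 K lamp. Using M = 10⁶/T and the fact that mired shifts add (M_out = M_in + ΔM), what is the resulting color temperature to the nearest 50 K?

M_in = 10⁶/4047 = 247.10 mireds.
M_out = 247.10 + (+215) = 462.10 mireds.
T_out = 10⁶/462.10 = 2164.0 K → 2150 K.

2150 K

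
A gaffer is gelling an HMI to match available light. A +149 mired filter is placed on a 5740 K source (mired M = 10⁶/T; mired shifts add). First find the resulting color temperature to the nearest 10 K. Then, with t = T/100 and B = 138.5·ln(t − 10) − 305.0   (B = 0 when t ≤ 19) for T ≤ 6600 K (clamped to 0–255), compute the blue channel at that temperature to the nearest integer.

M_in = 10⁶/5740 = 174.22; M_out = 174.22 + (+149) = 323.22.
T_out = 10⁶/323.22 = 3093.9 K → 3090 K; t = 30.9.
B = 138.5·ln(30.9 − 10) − 305.0 = 138.5·ln 20.9 − 305.0 = 138.5·3.0397 − 305.0 = 116.005.
Rounded: 116.

116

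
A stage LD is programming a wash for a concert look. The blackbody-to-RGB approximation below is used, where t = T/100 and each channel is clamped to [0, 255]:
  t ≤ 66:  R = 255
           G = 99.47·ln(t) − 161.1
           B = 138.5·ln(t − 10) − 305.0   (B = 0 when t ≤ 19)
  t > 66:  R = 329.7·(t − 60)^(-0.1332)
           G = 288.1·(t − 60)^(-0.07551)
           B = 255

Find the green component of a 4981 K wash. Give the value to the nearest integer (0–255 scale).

228

t = 4981/100 = 49.81; the t ≤ 66 branch applies.
G = 99.47·ln 49.81 − 161.1 = 99.47·3.9082 − 161.1 = 227.650.
Rounded: 228.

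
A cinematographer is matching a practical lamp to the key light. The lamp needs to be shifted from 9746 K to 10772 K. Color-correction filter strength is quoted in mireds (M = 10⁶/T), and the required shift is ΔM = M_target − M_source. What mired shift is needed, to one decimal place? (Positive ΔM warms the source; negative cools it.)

-9.8 mireds

M_source = 10⁶/9746 = 102.606; M_target = 10⁶/10772 = 92.833.
ΔM = 92.833 − 102.606 = -9.773 → -9.8 mireds, a cooling shift.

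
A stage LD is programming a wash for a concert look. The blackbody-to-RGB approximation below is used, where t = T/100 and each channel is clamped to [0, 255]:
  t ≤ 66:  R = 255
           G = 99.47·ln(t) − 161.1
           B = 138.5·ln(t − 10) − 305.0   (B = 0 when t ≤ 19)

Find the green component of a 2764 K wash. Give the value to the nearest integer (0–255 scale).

t = 2764/100 = 27.64; the t ≤ 66 branch applies.
G = 99.47·ln 27.64 − 161.1 = 99.47·3.3193 − 161.1 = 169.067.
Rounded: 169.

169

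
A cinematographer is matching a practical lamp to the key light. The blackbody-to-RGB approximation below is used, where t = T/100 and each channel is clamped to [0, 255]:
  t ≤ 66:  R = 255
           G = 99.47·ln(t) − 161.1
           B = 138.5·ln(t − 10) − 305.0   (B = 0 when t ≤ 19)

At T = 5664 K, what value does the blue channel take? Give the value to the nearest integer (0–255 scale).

227

t = 5664/100 = 56.64; the t ≤ 66 branch applies.
B = 138.5·ln(56.64 − 10) − 305.0 = 138.5·ln 46.64 − 305.0 = 138.5·3.8425 − 305.0 = 227.181.
Rounded: 227.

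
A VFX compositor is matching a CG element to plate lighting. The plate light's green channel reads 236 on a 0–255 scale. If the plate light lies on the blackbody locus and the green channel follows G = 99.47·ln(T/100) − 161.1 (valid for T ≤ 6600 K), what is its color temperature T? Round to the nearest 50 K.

5400 K

ln t = (236 + 161.1) / 99.47 = 3.9922.
t = e^3.9922 = 54.172.
T = 100·t = 5417 K → 5400 K to the nearest 50 K.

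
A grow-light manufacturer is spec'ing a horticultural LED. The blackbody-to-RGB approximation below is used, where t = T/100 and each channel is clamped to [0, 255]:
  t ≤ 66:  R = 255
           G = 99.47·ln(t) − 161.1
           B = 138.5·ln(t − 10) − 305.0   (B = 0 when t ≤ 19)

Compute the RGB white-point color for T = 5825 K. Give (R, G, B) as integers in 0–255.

t = 5825/100 = 58.25; the t ≤ 66 branch applies.
R = 255 by definition for t ≤ 66.
G = 99.47·ln 58.25 − 161.1 = 99.47·4.0647 − 161.1 = 243.220.
B = 138.5·ln(58.25 − 10) − 305.0 = 138.5·ln 48.25 − 305.0 = 138.5·3.8764 − 305.0 = 231.881.
Rounded: (255, 243, 232).

(255, 243, 232)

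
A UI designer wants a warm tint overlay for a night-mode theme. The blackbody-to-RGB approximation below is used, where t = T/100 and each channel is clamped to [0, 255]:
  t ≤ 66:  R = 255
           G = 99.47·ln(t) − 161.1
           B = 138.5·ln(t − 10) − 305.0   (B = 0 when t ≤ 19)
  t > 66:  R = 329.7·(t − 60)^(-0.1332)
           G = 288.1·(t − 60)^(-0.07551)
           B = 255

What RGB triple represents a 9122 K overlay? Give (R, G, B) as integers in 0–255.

(208, 222, 255)

t = 9122/100 = 91.22; the t > 66 branch applies.
R = 329.7·(91.22 − 60)^(-0.1332) = 329.7·31.22^(-0.1332) = 329.7·0.63233 = 208.478.
G = 288.1·(91.22 − 60)^(-0.07551) = 288.1·31.22^(-0.07551) = 288.1·0.77118 = 222.177.
B = 255 by definition for t > 66.
Rounded: (208, 222, 255).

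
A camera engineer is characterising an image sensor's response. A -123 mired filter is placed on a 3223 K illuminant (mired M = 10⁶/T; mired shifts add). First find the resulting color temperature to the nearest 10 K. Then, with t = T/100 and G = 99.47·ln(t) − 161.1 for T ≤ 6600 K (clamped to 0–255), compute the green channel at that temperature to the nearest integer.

M_in = 10⁶/3223 = 310.27; M_out = 310.27 + (-123) = 187.27.
T_out = 10⁶/187.27 = 5339.9 K → 5340 K; t = 53.4.
G = 99.47·ln 53.4 − 161.1 = 99.47·3.9778 − 161.1 = 234.573.
Rounded: 235.

235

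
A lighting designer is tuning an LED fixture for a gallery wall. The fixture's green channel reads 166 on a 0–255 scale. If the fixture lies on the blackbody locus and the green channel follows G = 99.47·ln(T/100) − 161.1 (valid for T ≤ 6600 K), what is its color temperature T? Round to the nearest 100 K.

ln t = (166 + 161.1) / 99.47 = 3.2884.
t = e^3.2884 = 26.801.
T = 100·t = 2680 K → 2700 K to the nearest 100 K.

2700 K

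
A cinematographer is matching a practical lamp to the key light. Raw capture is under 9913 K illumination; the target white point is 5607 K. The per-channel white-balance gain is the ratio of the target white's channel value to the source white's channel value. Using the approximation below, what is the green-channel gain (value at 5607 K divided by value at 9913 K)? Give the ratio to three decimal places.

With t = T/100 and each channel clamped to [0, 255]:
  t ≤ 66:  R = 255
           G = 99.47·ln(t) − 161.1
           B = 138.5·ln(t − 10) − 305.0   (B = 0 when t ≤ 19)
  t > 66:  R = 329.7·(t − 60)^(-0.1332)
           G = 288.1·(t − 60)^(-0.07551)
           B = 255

At 9913 K (t = 99.13):
  G = 288.1·(99.13 − 60)^(-0.07551) = 288.1·39.13^(-0.07551) = 288.1·0.75814 = 218.420.
At 5607 K (t = 56.07):
  G = 99.47·ln 56.07 − 161.1 = 99.47·4.0266 − 161.1 = 239.426.
Gain = 239.426 / 218.420 = 1.0962 → 1.096.

1.096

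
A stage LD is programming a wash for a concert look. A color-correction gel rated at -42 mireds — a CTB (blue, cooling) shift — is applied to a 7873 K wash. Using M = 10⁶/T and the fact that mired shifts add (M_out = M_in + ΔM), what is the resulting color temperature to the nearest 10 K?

11760 K

M_in = 10⁶/7873 = 127.02 mireds.
M_out = 127.02 + (-42) = 85.02 mireds.
T_out = 10⁶/85.02 = 11762.4 K → 11760 K.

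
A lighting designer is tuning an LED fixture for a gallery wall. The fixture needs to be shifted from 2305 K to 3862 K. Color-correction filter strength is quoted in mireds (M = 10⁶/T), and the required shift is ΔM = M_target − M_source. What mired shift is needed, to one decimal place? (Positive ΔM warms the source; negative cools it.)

M_source = 10⁶/2305 = 433.839; M_target = 10⁶/3862 = 258.933.
ΔM = 258.933 − 433.839 = -174.906 → -174.9 mireds, a cooling shift.

-174.9 mireds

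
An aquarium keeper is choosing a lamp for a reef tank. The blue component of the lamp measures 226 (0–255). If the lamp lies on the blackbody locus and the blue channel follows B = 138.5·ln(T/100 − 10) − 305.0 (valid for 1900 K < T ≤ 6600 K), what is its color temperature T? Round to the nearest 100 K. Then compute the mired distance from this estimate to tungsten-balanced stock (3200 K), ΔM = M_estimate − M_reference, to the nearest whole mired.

-134 mireds

ln(t − 10) = (226 + 305.0) / 138.5 = 3.8339.
t − 10 = e^3.8339 = 46.244, so t = 56.244.
T = 100·t = 5624 K → 5600 K to the nearest 100 K.
M_estimate = 10⁶/5600 = 178.57; M_reference = 10⁶/3200 = 312.50.
ΔM = 178.57 − 312.50 = -133.93 → -134 mireds.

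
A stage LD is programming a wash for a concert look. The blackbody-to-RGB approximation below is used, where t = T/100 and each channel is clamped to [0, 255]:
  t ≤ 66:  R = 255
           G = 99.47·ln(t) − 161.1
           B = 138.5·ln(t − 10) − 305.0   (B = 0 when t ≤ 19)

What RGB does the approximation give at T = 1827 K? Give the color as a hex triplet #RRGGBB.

t = 1827/100 = 18.27; the t ≤ 66 branch applies.
R = 255 by definition for t ≤ 66.
G = 99.47·ln 18.27 − 161.1 = 99.47·2.9053 − 161.1 = 127.886.
t = 18.27 ≤ 19, so B = 0.
Rounded: (255, 128, 0).
In hex: #FF8000.

#FF8000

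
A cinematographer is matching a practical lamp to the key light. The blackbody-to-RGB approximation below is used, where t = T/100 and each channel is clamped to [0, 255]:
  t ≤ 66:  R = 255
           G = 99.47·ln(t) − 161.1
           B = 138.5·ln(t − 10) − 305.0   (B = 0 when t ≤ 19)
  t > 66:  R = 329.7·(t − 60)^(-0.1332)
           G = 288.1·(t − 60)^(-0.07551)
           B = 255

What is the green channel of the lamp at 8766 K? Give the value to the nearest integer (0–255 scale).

224

t = 8766/100 = 87.66; the t > 66 branch applies.
G = 288.1·(87.66 − 60)^(-0.07551) = 288.1·27.66^(-0.07551) = 288.1·0.77826 = 224.217.
Rounded: 224.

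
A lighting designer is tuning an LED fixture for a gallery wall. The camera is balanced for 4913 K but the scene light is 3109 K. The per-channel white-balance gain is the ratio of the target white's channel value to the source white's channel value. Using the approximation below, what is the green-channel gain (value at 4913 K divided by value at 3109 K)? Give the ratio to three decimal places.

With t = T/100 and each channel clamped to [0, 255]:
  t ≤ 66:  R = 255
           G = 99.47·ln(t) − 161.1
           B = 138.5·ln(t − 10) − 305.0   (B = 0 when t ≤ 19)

At 3109 K (t = 31.09):
  G = 99.47·ln 31.09 − 161.1 = 99.47·3.4369 − 161.1 = 180.767.
At 4913 K (t = 49.13):
  G = 99.47·ln 49.13 − 161.1 = 99.47·3.8945 − 161.1 = 226.283.
Gain = 226.283 / 180.767 = 1.2518 → 1.252.

1.252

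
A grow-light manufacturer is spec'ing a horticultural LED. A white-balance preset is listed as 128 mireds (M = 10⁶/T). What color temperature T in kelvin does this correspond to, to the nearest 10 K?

7810 K

T = 10⁶ / 128 = 7812.50 K → 7810 K.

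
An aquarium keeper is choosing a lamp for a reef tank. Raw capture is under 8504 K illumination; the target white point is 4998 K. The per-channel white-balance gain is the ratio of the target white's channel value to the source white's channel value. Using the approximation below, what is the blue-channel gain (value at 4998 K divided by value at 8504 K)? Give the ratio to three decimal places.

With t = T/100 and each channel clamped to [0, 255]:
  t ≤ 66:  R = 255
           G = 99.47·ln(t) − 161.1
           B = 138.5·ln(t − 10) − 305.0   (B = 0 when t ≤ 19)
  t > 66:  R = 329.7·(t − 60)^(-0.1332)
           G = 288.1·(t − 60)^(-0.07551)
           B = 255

0.807

At 8504 K (t = 85.04):
  B = 255 by definition for t > 66.
At 4998 K (t = 49.98):
  B = 138.5·ln(49.98 − 10) − 305.0 = 138.5·ln 39.98 − 305.0 = 138.5·3.6884 − 305.0 = 205.841.
Gain = 205.841 / 255.000 = 0.8072 → 0.807.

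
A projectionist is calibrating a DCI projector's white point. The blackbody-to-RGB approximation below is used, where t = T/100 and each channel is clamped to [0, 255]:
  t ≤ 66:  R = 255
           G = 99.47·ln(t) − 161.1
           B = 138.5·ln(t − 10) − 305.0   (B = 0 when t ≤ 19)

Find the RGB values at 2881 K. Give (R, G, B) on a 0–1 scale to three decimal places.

t = 2881/100 = 28.81; the t ≤ 66 branch applies.
R = 255 by definition for t ≤ 66.
G = 99.47·ln 28.81 − 161.1 = 99.47·3.3607 − 161.1 = 173.191.
B = 138.5·ln(28.81 − 10) − 305.0 = 138.5·ln 18.81 − 305.0 = 138.5·2.9344 − 305.0 = 101.413.
Dividing each by 255: (1.0000, 0.6792, 0.3977) → (1.000, 0.679, 0.398).

(1.000, 0.679, 0.398)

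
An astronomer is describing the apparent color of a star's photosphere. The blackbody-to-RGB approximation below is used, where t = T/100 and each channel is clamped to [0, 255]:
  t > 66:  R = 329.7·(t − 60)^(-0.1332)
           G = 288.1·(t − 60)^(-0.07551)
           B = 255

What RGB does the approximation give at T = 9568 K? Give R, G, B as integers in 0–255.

R=205, G=220, B=255

t = 9568/100 = 95.68; the t > 66 branch applies.
R = 329.7·(95.68 − 60)^(-0.1332) = 329.7·35.68^(-0.1332) = 329.7·0.62118 = 204.803.
G = 288.1·(95.68 − 60)^(-0.07551) = 288.1·35.68^(-0.07551) = 288.1·0.76344 = 219.948.
B = 255 by definition for t > 66.
Rounded: (205, 220, 255).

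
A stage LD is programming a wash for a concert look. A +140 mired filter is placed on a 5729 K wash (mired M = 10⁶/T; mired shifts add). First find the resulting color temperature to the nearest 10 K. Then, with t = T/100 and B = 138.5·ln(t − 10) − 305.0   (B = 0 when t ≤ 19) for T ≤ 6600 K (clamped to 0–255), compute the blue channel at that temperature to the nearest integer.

M_in = 10⁶/5729 = 174.55; M_out = 174.55 + (+140) = 314.55.
T_out = 10⁶/314.55 = 3179.1 K → 3180 K; t = 31.8.
B = 138.5·ln(31.8 − 10) − 305.0 = 138.5·ln 21.8 − 305.0 = 138.5·3.0819 − 305.0 = 121.845.
Rounded: 122.

122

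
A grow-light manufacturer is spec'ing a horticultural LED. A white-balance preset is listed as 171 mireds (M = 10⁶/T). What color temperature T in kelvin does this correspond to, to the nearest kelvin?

5848 K

T = 10⁶ / 171 = 5847.95 K → 5848 K.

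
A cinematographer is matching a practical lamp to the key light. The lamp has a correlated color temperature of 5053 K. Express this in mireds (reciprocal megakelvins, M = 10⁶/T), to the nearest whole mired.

198 mireds

M = 10⁶ / 5053 = 197.902 → 198 mireds.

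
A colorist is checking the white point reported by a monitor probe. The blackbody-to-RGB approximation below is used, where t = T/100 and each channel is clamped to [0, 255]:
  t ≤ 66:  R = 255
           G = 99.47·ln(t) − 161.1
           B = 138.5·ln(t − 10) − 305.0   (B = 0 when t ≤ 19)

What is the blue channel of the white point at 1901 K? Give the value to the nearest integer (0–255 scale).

0

t = 1901/100 = 19.01; the t ≤ 66 branch applies.
B = 138.5·ln(19.01 − 10) − 305.0 = 138.5·ln 9.01 − 305.0 = 138.5·2.1983 − 305.0 = -0.531 → clamped to 0.
Rounded: 0.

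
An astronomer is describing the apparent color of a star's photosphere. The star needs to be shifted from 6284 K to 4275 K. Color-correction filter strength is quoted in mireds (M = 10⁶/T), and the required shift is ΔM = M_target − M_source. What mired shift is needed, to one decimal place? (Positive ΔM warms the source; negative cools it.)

M_source = 10⁶/6284 = 159.134; M_target = 10⁶/4275 = 233.918.
ΔM = 233.918 − 159.134 = 74.784 → +74.8 mireds, a warming shift.

+74.8 mireds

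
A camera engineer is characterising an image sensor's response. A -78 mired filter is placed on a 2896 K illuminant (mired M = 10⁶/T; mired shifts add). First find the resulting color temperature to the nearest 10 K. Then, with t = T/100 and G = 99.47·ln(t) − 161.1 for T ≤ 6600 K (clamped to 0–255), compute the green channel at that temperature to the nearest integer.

M_in = 10⁶/2896 = 345.30; M_out = 345.30 + (-78) = 267.30.
T_out = 10⁶/267.30 = 3741.1 K → 3740 K; t = 37.4.
G = 99.47·ln 37.4 − 161.1 = 99.47·3.6217 − 161.1 = 199.148.
Rounded: 199.

199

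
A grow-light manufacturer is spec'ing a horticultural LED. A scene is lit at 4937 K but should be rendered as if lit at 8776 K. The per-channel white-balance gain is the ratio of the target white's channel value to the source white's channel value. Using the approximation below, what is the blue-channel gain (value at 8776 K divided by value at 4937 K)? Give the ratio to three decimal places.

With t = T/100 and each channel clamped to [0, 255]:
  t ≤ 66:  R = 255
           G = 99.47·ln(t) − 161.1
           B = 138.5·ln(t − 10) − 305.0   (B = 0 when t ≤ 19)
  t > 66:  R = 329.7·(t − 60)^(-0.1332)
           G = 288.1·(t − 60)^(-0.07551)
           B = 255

At 4937 K (t = 49.37):
  B = 138.5·ln(49.37 − 10) − 305.0 = 138.5·ln 39.37 − 305.0 = 138.5·3.6730 − 305.0 = 203.711.
At 8776 K (t = 87.76):
  B = 255 by definition for t > 66.
Gain = 255.000 / 203.711 = 1.2518 → 1.252.

1.252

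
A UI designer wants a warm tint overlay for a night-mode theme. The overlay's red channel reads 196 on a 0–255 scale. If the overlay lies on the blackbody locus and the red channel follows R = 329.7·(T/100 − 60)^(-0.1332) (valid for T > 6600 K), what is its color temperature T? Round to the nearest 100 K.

(t − 60)^(-0.1332) = 196/329.7 = 0.59448.
t − 60 = 0.59448^(1/-0.1332) = 0.59448^(-7.508) = 49.621, so t = 109.621.
T = 100·t = 10962 K → 11000 K to the nearest 100 K.

11000 K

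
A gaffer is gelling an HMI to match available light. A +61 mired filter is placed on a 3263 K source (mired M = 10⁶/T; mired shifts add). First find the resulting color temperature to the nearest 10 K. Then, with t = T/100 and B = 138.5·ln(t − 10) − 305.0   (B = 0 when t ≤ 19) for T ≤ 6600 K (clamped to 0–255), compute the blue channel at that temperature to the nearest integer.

M_in = 10⁶/3263 = 306.47; M_out = 306.47 + (+61) = 367.47.
T_out = 10⁶/367.47 = 2721.3 K → 2720 K; t = 27.2.
B = 138.5·ln(27.2 − 10) − 305.0 = 138.5·ln 17.2 − 305.0 = 138.5·2.8449 − 305.0 = 89.020.
Rounded: 89.

89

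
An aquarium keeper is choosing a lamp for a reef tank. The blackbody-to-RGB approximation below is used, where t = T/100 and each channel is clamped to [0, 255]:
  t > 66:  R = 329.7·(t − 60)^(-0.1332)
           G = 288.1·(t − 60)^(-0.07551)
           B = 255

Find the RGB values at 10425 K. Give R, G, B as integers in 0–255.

R=199, G=216, B=255

t = 10425/100 = 104.25; the t > 66 branch applies.
R = 329.7·(104.25 − 60)^(-0.1332) = 329.7·44.25^(-0.1332) = 329.7·0.60362 = 199.014.
G = 288.1·(104.25 − 60)^(-0.07551) = 288.1·44.25^(-0.07551) = 288.1·0.75113 = 216.402.
B = 255 by definition for t > 66.
Rounded: (199, 216, 255).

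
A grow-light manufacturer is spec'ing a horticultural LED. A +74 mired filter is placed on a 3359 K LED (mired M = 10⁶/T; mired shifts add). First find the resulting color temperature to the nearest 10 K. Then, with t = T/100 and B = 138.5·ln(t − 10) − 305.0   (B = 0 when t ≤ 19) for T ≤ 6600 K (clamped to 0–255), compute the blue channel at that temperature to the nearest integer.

87

M_in = 10⁶/3359 = 297.71; M_out = 297.71 + (+74) = 371.71.
T_out = 10⁶/371.71 = 2690.3 K → 2690 K; t = 26.9.
B = 138.5·ln(26.9 − 10) − 305.0 = 138.5·ln 16.9 − 305.0 = 138.5·2.8273 − 305.0 = 86.583.
Rounded: 87.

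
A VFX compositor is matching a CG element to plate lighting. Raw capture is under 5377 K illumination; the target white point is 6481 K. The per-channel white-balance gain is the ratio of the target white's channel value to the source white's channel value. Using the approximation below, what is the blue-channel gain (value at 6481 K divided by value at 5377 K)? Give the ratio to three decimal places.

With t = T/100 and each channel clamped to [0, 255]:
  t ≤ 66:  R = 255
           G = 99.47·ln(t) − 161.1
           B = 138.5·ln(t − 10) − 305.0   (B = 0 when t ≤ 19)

At 5377 K (t = 53.77):
  B = 138.5·ln(53.77 − 10) − 305.0 = 138.5·ln 43.77 − 305.0 = 138.5·3.7789 − 305.0 = 218.384.
At 6481 K (t = 64.81):
  B = 138.5·ln(64.81 − 10) − 305.0 = 138.5·ln 54.81 − 305.0 = 138.5·4.0039 − 305.0 = 249.536.
Gain = 249.536 / 218.384 = 1.1426 → 1.143.

1.143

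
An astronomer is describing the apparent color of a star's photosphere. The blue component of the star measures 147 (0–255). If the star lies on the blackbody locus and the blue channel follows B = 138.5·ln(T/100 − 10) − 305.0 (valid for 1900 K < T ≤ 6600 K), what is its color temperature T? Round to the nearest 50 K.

ln(t − 10) = (147 + 305.0) / 138.5 = 3.2635.
t − 10 = e^3.2635 = 26.142, so t = 36.142.
T = 100·t = 3614 K → 3600 K to the nearest 50 K.

3600 K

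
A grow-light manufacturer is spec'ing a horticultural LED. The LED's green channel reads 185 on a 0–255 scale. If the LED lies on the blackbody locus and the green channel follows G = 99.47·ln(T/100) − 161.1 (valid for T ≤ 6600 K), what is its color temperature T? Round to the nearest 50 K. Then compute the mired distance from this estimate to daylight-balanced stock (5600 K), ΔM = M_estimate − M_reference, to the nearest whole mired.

ln t = (185 + 161.1) / 99.47 = 3.4794.
t = e^3.4794 = 32.442.
T = 100·t = 3244 K → 3250 K to the nearest 50 K.
M_estimate = 10⁶/3250 = 307.69; M_reference = 10⁶/5600 = 178.57.
ΔM = 307.69 − 178.57 = 129.12 → +129 mireds.

+129 mireds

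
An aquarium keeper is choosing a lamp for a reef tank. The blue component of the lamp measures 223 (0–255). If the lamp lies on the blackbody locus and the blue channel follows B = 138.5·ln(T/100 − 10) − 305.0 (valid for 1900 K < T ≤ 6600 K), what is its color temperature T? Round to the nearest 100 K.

5500 K

ln(t − 10) = (223 + 305.0) / 138.5 = 3.8123.
t − 10 = e^3.8123 = 45.253, so t = 55.253.
T = 100·t = 5525 K → 5500 K to the nearest 100 K.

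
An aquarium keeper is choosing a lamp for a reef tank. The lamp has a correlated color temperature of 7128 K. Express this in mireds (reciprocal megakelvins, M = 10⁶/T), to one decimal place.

M = 10⁶ / 7128 = 140.292 → 140.3 mireds.

140.3 mireds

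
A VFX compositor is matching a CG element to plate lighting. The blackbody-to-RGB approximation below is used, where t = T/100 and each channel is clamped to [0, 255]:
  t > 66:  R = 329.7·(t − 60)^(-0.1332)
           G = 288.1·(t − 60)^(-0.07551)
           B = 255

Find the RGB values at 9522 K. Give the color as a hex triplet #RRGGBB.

t = 9522/100 = 95.22; the t > 66 branch applies.
R = 329.7·(95.22 − 60)^(-0.1332) = 329.7·35.22^(-0.1332) = 329.7·0.62225 = 205.157.
G = 288.1·(95.22 − 60)^(-0.07551) = 288.1·35.22^(-0.07551) = 288.1·0.76419 = 220.163.
B = 255 by definition for t > 66.
Rounded: (205, 220, 255).
In hex: #CDDCFF.

#CDDCFF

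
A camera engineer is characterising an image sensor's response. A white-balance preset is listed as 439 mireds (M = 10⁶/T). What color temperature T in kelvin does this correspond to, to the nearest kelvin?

T = 10⁶ / 439 = 2277.90 K → 2278 K.

2278 K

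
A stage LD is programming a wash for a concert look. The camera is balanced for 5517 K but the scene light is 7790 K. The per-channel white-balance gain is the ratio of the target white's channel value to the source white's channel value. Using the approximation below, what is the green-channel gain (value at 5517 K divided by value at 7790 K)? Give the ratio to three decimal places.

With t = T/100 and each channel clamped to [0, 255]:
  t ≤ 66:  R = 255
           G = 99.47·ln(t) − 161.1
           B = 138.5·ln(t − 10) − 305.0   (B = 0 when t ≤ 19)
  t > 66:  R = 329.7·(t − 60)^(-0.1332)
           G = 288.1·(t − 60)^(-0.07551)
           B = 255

At 7790 K (t = 77.9):
  G = 288.1·(77.9 − 60)^(-0.07551) = 288.1·17.9^(-0.07551) = 288.1·0.80426 = 231.708.
At 5517 K (t = 55.17):
  G = 99.47·ln 55.17 − 161.1 = 99.47·4.0104 − 161.1 = 237.816.
Gain = 237.816 / 231.708 = 1.0264 → 1.026.

1.026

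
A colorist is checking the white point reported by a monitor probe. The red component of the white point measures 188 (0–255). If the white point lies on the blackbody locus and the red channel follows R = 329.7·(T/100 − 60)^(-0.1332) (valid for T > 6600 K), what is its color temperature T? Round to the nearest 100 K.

(t − 60)^(-0.1332) = 188/329.7 = 0.57022.
t − 60 = 0.57022^(1/-0.1332) = 0.57022^(-7.508) = 67.848, so t = 127.848.
T = 100·t = 12785 K → 12800 K to the nearest 100 K.

12800 K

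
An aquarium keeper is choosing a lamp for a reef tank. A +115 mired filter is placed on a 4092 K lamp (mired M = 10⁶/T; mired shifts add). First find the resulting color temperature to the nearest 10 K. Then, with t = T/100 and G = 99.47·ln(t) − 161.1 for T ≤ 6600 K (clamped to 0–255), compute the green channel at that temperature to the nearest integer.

M_in = 10⁶/4092 = 244.38; M_out = 244.38 + (+115) = 359.38.
T_out = 10⁶/359.38 = 2782.6 K → 2780 K; t = 27.8.
G = 99.47·ln 27.8 − 161.1 = 99.47·3.3250 − 161.1 = 169.641.
Rounded: 170.

170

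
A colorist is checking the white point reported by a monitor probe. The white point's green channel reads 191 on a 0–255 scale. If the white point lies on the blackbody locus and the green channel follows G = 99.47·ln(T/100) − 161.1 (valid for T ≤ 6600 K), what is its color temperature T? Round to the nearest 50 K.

ln t = (191 + 161.1) / 99.47 = 3.5398.
t = e^3.5398 = 34.459.
T = 100·t = 3446 K → 3450 K to the nearest 50 K.

3450 K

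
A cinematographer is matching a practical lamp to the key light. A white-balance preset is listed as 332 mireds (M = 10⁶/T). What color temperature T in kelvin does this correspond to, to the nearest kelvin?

3012 K

T = 10⁶ / 332 = 3012.05 K → 3012 K.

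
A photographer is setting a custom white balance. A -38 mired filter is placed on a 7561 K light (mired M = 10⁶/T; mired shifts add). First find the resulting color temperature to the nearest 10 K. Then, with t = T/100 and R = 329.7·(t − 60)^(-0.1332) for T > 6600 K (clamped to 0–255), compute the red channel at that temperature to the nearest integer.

M_in = 10⁶/7561 = 132.26; M_out = 132.26 + (-38) = 94.26.
T_out = 10⁶/94.26 = 10609.2 K → 10610 K; t = 106.1.
R = 329.7·(106.1 − 60)^(-0.1332) = 329.7·46.1^(-0.1332) = 329.7·0.60034 = 197.931.
Rounded: 198.

198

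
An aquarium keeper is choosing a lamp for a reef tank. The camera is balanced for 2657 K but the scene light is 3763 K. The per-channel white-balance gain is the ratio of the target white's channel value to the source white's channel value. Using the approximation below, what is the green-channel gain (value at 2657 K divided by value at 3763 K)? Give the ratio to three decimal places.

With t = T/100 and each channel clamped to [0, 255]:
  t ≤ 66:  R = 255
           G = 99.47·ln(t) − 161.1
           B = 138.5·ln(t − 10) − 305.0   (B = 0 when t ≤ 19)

0.827

At 3763 K (t = 37.63):
  G = 99.47·ln 37.63 − 161.1 = 99.47·3.6278 − 161.1 = 199.757.
At 2657 K (t = 26.57):
  G = 99.47·ln 26.57 − 161.1 = 99.47·3.2798 − 161.1 = 165.140.
Gain = 165.140 / 199.757 = 0.8267 → 0.827.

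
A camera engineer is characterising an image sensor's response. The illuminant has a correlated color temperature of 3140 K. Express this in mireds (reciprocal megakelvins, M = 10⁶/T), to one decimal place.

M = 10⁶ / 3140 = 318.471 → 318.5 mireds.

318.5 mireds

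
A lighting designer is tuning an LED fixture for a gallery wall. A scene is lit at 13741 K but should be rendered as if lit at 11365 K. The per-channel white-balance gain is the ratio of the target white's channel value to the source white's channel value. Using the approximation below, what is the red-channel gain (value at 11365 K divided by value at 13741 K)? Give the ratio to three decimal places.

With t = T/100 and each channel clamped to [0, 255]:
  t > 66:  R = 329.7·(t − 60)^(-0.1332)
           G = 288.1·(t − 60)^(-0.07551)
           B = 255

At 13741 K (t = 137.41):
  R = 329.7·(137.41 − 60)^(-0.1332) = 329.7·77.41^(-0.1332) = 329.7·0.56029 = 184.727.
At 11365 K (t = 113.65):
  R = 329.7·(113.65 − 60)^(-0.1332) = 329.7·53.65^(-0.1332) = 329.7·0.58833 = 193.973.
Gain = 193.973 / 184.727 = 1.0500 → 1.050.

1.050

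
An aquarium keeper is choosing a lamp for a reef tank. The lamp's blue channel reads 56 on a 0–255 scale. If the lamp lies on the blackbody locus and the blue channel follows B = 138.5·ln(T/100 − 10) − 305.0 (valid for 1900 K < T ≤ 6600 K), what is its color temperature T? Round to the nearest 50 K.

2350 K

ln(t − 10) = (56 + 305.0) / 138.5 = 2.6065.
t − 10 = e^2.6065 = 13.552, so t = 23.552.
T = 100·t = 2355 K → 2350 K to the nearest 50 K.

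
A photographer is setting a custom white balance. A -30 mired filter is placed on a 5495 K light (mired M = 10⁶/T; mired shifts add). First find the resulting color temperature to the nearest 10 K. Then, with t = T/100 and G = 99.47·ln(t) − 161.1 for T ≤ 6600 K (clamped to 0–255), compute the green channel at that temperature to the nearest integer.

255

M_in = 10⁶/5495 = 181.98; M_out = 181.98 + (-30) = 151.98.
T_out = 10⁶/151.98 = 6579.7 K → 6580 K; t = 65.8.
G = 99.47·ln 65.8 − 161.1 = 99.47·4.1866 − 161.1 = 255.343 → clamped to 255.
Rounded: 255.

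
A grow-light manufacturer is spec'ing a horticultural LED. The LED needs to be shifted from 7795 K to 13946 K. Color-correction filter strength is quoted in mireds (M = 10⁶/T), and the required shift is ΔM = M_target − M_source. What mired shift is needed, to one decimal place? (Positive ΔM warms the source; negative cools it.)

-56.6 mireds

M_source = 10⁶/7795 = 128.287; M_target = 10⁶/13946 = 71.705.
ΔM = 71.705 − 128.287 = -56.582 → -56.6 mireds, a cooling shift.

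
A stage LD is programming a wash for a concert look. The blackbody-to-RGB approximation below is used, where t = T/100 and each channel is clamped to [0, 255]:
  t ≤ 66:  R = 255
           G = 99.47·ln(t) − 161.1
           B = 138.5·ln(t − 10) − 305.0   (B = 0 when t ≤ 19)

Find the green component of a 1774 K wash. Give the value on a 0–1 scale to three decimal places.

0.490

t = 1774/100 = 17.74; the t ≤ 66 branch applies.
G = 99.47·ln 17.74 − 161.1 = 99.47·2.8758 − 161.1 = 124.958.
On a 0–1 scale: 124.958/255 = 0.4900 → 0.490.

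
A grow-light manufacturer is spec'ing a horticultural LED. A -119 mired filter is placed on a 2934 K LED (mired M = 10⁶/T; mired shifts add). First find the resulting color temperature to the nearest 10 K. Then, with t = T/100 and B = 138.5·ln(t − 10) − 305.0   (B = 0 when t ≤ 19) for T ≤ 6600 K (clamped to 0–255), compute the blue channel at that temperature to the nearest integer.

188

M_in = 10⁶/2934 = 340.83; M_out = 340.83 + (-119) = 221.83.
T_out = 10⁶/221.83 = 4507.9 K → 4510 K; t = 45.1.
B = 138.5·ln(45.1 − 10) − 305.0 = 138.5·ln 35.1 − 305.0 = 138.5·3.5582 − 305.0 = 187.811.
Rounded: 188.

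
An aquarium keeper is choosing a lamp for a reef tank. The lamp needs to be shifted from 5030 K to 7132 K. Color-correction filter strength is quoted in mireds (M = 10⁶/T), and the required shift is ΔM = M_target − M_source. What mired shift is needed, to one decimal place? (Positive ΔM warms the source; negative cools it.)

-58.6 mireds

M_source = 10⁶/5030 = 198.807; M_target = 10⁶/7132 = 140.213.
ΔM = 140.213 − 198.807 = -58.594 → -58.6 mireds, a cooling shift.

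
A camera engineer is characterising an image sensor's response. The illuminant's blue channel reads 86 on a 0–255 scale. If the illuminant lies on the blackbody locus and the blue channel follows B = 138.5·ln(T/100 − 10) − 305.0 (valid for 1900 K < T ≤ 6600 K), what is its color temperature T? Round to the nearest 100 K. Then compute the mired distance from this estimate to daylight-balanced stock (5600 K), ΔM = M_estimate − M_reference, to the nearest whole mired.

+192 mireds

ln(t − 10) = (86 + 305.0) / 138.5 = 2.8231.
t − 10 = e^2.8231 = 16.829, so t = 26.829.
T = 100·t = 2683 K → 2700 K to the nearest 100 K.
M_estimate = 10⁶/2700 = 370.37; M_reference = 10⁶/5600 = 178.57.
ΔM = 370.37 − 178.57 = 191.80 → +192 mireds.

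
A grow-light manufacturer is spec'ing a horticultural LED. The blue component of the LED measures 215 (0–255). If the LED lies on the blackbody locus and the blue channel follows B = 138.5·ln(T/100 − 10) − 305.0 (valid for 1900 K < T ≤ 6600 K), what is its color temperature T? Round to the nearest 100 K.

5300 K

ln(t − 10) = (215 + 305.0) / 138.5 = 3.7545.
t − 10 = e^3.7545 = 42.713, so t = 52.713.
T = 100·t = 5271 K → 5300 K to the nearest 100 K.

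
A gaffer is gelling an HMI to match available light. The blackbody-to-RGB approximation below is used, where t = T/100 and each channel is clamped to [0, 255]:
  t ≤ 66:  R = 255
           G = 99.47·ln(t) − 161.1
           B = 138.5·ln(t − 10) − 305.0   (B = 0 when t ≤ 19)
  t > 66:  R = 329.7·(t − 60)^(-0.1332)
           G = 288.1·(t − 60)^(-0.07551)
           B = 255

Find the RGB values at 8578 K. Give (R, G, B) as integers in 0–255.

(214, 225, 255)

t = 8578/100 = 85.78; the t > 66 branch applies.
R = 329.7·(85.78 − 60)^(-0.1332) = 329.7·25.78^(-0.1332) = 329.7·0.64866 = 213.863.
G = 288.1·(85.78 − 60)^(-0.07551) = 288.1·25.78^(-0.07551) = 288.1·0.78241 = 225.412.
B = 255 by definition for t > 66.
Rounded: (214, 225, 255).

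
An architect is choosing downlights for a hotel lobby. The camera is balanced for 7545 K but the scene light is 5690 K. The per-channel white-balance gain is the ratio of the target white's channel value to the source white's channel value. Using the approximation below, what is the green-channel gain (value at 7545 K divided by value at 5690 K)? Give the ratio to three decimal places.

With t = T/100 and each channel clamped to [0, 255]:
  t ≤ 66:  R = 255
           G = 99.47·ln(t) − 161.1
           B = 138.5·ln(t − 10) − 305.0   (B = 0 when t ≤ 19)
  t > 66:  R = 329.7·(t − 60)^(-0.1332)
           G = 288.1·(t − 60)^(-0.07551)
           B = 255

0.973

At 5690 K (t = 56.9):
  G = 99.47·ln 56.9 − 161.1 = 99.47·4.0413 − 161.1 = 240.888.
At 7545 K (t = 75.45):
  G = 288.1·(75.45 − 60)^(-0.07551) = 288.1·15.45^(-0.07551) = 288.1·0.81325 = 234.297.
Gain = 234.297 / 240.888 = 0.9726 → 0.973.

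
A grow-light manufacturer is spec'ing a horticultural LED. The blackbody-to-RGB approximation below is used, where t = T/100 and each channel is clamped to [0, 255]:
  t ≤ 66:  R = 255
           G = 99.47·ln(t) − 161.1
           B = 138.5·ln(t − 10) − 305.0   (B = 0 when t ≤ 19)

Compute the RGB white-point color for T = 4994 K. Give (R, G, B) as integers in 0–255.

t = 4994/100 = 49.94; the t ≤ 66 branch applies.
R = 255 by definition for t ≤ 66.
G = 99.47·ln 49.94 − 161.1 = 99.47·3.9108 − 161.1 = 227.909.
B = 138.5·ln(49.94 − 10) − 305.0 = 138.5·ln 39.94 − 305.0 = 138.5·3.6874 − 305.0 = 205.702.
Rounded: (255, 228, 206).

(255, 228, 206)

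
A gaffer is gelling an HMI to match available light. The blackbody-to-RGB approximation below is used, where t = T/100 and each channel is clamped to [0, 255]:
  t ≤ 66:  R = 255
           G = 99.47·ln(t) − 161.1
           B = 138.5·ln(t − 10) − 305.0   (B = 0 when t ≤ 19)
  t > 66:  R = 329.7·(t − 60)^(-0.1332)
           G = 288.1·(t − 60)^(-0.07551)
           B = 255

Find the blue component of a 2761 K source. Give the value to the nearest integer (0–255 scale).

92

t = 2761/100 = 27.61; the t ≤ 66 branch applies.
B = 138.5·ln(27.61 − 10) − 305.0 = 138.5·ln 17.61 − 305.0 = 138.5·2.8685 − 305.0 = 92.283.
Rounded: 92.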